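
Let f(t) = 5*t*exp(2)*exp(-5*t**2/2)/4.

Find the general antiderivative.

f matches the chain-rule pattern g'(h)*h' with inner function h(t) = 2 - 5*t**2/2; substituting u = h(t) collapses the integral.
Check: d/dt[-exp(2 - 5*t**2/2)/4] = 5*t*exp(2)*exp(-5*t**2/2)/4 = f(t).

F(t) = -exp(2 - 5*t**2/2)/4 + C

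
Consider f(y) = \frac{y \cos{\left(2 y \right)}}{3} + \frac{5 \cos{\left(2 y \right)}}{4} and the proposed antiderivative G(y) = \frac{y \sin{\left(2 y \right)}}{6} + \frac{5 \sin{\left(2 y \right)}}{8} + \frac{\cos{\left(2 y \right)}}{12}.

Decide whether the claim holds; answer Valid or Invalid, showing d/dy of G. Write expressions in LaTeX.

Valid - differentiating G returns exactly f.

d/dy[G] = \frac{y \cos{\left(2 y \right)}}{3} + \frac{5 \cos{\left(2 y \right)}}{4}
This equals f(y) exactly, so the claim holds.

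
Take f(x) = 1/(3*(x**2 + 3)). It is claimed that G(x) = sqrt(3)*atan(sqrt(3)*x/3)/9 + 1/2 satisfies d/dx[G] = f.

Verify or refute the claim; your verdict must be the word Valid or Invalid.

Valid - differentiating G returns exactly f.

d/dx[G] = 1/(3*x**2 + 9)
This equals f(x) exactly, so the claim holds.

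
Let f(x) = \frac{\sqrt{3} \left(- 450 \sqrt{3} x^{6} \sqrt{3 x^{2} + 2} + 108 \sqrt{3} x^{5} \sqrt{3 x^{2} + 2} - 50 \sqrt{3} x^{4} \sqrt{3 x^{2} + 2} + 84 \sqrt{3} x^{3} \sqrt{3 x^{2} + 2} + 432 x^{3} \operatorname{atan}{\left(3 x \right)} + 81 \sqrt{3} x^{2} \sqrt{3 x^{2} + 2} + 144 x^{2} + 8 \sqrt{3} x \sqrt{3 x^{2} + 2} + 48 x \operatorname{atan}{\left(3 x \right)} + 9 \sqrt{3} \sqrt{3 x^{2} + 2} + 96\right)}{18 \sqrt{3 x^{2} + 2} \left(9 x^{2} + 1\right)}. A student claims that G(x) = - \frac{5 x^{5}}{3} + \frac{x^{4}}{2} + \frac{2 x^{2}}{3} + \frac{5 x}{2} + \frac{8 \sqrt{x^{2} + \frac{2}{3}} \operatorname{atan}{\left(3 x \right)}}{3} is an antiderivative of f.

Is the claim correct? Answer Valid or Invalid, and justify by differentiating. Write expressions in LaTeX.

Invalid: d/dx[G] - f = 1, which is not 0.

d/dx[G] = \frac{- 450 \sqrt{3} x^{6} \sqrt{3 x^{2} + 2} + 108 \sqrt{3} x^{5} \sqrt{3 x^{2} + 2} - 50 \sqrt{3} x^{4} \sqrt{3 x^{2} + 2} + 84 \sqrt{3} x^{3} \sqrt{3 x^{2} + 2} + 432 x^{3} \operatorname{atan}{\left(3 x \right)} + 135 \sqrt{3} x^{2} \sqrt{3 x^{2} + 2} + 144 x^{2} + 8 \sqrt{3} x \sqrt{3 x^{2} + 2} + 48 x \operatorname{atan}{\left(3 x \right)} + 15 \sqrt{3} \sqrt{3 x^{2} + 2} + 96}{54 \sqrt{3} x^{2} \sqrt{3 x^{2} + 2} + 6 \sqrt{3} \sqrt{3 x^{2} + 2}}
d/dx[G] - f(x) = 1 != 0.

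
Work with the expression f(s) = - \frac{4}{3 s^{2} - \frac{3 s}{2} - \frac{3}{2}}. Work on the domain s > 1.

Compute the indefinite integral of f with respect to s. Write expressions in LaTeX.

F(s) = \frac{8 \left(- \log{\left(s - 1 \right)} + \log{\left(s + \frac{1}{2} \right)}\right)}{9} + C

The denominator factors as 3 \left(s - 1\right) \left(2 s + 1\right); partial fractions split f into directly integrable pieces: \frac{16}{9 \left(2 s + 1\right)} - \frac{8}{9 \left(s - 1\right)}.
Check: d/ds[\frac{8 \left(- \log{\left(s - 1 \right)} + \log{\left(s + \frac{1}{2} \right)}\right)}{9}] = - \frac{8}{6 s^{2} - 3 s - 3}, which equals f(s).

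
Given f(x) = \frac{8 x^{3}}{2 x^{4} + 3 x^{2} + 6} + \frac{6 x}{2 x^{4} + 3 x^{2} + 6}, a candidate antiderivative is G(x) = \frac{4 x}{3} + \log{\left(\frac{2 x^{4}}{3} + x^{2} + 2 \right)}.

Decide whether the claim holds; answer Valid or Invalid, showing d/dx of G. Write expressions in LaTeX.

Invalid: d/dx[G] - f = \frac{4}{3}, which is not 0.

d/dx[G] = \frac{8 x^{4} + 24 x^{3} + 12 x^{2} + 18 x + 24}{6 x^{4} + 9 x^{2} + 18}
d/dx[G] - f(x) = \frac{4}{3} != 0.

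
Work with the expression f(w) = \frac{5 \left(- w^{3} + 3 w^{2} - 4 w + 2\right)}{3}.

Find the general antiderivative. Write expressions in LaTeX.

f matches the chain-rule pattern g'(h)*h' with inner function h(w) = \frac{w^{2}}{2} - w + 1; substituting u = h(w) collapses the integral.
Check: d/dw[- \frac{5 w^{4}}{12} + \frac{5 w^{3}}{3} - \frac{10 w^{2}}{3} + \frac{10 w}{3}] = - \frac{5 w^{3}}{3} + 5 w^{2} - \frac{20 w}{3} + \frac{10}{3}, which equals f(w).

F(w) = - \frac{5 w^{4}}{12} + \frac{5 w^{3}}{3} - \frac{10 w^{2}}{3} + \frac{10 w}{3} + C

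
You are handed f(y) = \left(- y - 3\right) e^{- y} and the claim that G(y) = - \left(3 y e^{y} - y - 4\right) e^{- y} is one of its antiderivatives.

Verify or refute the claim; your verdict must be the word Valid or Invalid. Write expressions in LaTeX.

d/dy[G] = \left(- y - 3 e^{y} - 3\right) e^{- y}
d/dy[G] - f(y) = -3 != 0.

Invalid: d/dy[G] - f = -3, which is not 0.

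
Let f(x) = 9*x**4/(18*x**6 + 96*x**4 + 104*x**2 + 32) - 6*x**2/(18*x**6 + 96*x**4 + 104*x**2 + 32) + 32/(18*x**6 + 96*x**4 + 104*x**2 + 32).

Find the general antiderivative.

F(x) = (3*x + (3*x**2 + 2)*atan(x/2))/(2*(3*x**2 + 2)) + C

Integrate term by term and add the pieces.
Check: d/dx[(3*x + (3*x**2 + 2)*atan(x/2))/(2*(3*x**2 + 2))] = (9*x**4 - 6*x**2 + 32)/(18*x**6 + 96*x**4 + 104*x**2 + 32), which equals f(x).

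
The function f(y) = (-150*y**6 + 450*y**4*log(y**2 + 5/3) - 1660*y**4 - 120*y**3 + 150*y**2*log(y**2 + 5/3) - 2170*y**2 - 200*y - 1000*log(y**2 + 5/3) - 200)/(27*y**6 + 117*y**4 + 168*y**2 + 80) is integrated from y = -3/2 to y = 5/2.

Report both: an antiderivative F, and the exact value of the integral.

Recover f(y) by differentiating a candidate F(y); any mismatch rules it out.
F(y) = (-50*y**3 - 15*y**2 - 150*y*log(y**2 + 5/3) - 30*y)/(9*y**2 + 12) is an antiderivative of f.
Check: d/dy[(-50*y**3 - 15*y**2 - 150*y*log(y**2 + 5/3) - 30*y)/(9*y**2 + 12)] = (-150*y**6 + 450*y**4*log(y**2 + 5/3) - 1660*y**4 - 120*y**3 + 150*y**2*log(y**2 + 5/3) - 2170*y**2 - 200*y - 1000*log(y**2 + 5/3) - 200)/(27*y**6 + 117*y**4 + 168*y**2 + 80) = f(y).
F(5/2) = -3800/273 - 500*log(95/12)/91; F(-3/2) = 240/43 + 300*log(47/12)/43.
Integral = F(5/2) - F(-3/2) = -228920/11739 - 500*log(95/12)/91 - 300*log(47/12)/43.

Antiderivative: F(y) = (-50*y**3 - 15*y**2 - 150*y*log(y**2 + 5/3) - 30*y)/(9*y**2 + 12); value = -228920/11739 - 500*log(95/12)/91 - 300*log(47/12)/43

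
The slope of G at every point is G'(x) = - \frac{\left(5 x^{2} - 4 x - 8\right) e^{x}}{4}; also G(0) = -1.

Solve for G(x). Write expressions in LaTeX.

G'(x) has the shape u'v + uv' for u = - \frac{5 x^{2}}{4} + \frac{7 x}{2} - \frac{3}{2} and v = e^{x} — it is the derivative of the product u*v.
A general antiderivative is \frac{\left(- 5 x^{2} + 14 x - 6\right) e^{x}}{4} + C.
The condition gives C = -1 - (- \frac{3}{2}) = \frac{1}{2}.
So G(x) = - \frac{5 x^{2} e^{x} - 14 x e^{x} + 6 e^{x} - 2}{4}.
Check: d/dx[- \frac{5 x^{2} e^{x} - 14 x e^{x} + 6 e^{x} - 2}{4}] = - \frac{5 x^{2} e^{x}}{4} + x e^{x} + 2 e^{x}, which equals G'(x).

G(x) = - \frac{5 x^{2} e^{x} - 14 x e^{x} + 6 e^{x} - 2}{4}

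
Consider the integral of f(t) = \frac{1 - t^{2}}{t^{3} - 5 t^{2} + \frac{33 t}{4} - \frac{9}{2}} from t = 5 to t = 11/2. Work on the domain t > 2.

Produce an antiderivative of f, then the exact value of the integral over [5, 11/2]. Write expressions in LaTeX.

Factor the denominator (\left(t - 2\right) \left(2 t - 3\right)^{2}) and decompose: f = \frac{22}{2 t - 3} + \frac{10}{\left(2 t - 3\right)^{2}} - \frac{12}{t - 2}; each piece integrates to a log, atan, or power term.
F(t) = \frac{- 24 t \log{\left(t - 2 \right)} + 22 t \log{\left(t - \frac{3}{2} \right)} + 36 \log{\left(t - 2 \right)} - 33 \log{\left(t - \frac{3}{2} \right)} - 5}{2 t - 3} is an antiderivative of f.
Check: d/dt[\frac{- 24 t \log{\left(t - 2 \right)} + 22 t \log{\left(t - \frac{3}{2} \right)} + 36 \log{\left(t - 2 \right)} - 33 \log{\left(t - \frac{3}{2} \right)} - 5}{2 t - 3}] = \frac{4 - 4 t^{2}}{4 t^{3} - 20 t^{2} + 33 t - 18}, which equals f(t).
F(11/2) = - 12 \log{\left(\frac{7}{2} \right)} - \frac{5}{8} + 11 \log{\left(4 \right)}; F(5) = - 12 \log{\left(3 \right)} - \frac{5}{7} + 11 \log{\left(\frac{7}{2} \right)}.
Integral = F(11/2) - F(5) = - 23 \log{\left(\frac{7}{2} \right)} + \frac{5}{56} + 12 \log{\left(3 \right)} + 11 \log{\left(4 \right)}.

Antiderivative: F(t) = \frac{- 24 t \log{\left(t - 2 \right)} + 22 t \log{\left(t - \frac{3}{2} \right)} + 36 \log{\left(t - 2 \right)} - 33 \log{\left(t - \frac{3}{2} \right)} - 5}{2 t - 3}; value = - 23 \log{\left(\frac{7}{2} \right)} + \frac{5}{56} + 12 \log{\left(3 \right)} + 11 \log{\left(4 \right)}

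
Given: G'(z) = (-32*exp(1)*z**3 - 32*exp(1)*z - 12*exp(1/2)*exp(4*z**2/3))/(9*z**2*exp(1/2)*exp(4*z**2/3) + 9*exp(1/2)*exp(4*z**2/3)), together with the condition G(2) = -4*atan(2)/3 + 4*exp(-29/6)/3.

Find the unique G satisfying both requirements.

G(z) = 4*(exp(1/2 - 4*z**2/3) - atan(z))/3

A first test for any G(z): its z-derivative must equal the given G'(z).
A general antiderivative is 4*exp(1/2 - 4*z**2/3)/3 - 4*atan(z)/3 + C.
The condition gives C = -4*atan(2)/3 + 4*exp(-29/6)/3 - (-4*atan(2)/3 + 4*exp(-29/6)/3) = 0.
So G(z) = 4*(exp(1/2 - 4*z**2/3) - atan(z))/3.
Check: d/dz[4*(exp(1/2 - 4*z**2/3) - atan(z))/3] = (-32*z**3 - 32*z - 12*exp(-1/2)*exp(4*z**2/3))/(9*z**2*exp(-1/2)*exp(4*z**2/3) + 9*exp(-1/2)*exp(4*z**2/3)), which equals G'(z).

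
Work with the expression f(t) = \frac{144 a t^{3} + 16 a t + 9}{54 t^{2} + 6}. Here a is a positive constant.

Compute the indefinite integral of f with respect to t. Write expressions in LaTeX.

F(t) = \frac{4 a t^{2}}{3} + \frac{\operatorname{atan}{\left(3 t \right)}}{2} + C

Check any antiderivative F(t) by computing F'(t) and comparing it with f(t).
Check: d/dt[\frac{4 a t^{2}}{3} + \frac{\operatorname{atan}{\left(3 t \right)}}{2}] = \frac{144 a t^{3} + 16 a t + 9}{54 t^{2} + 6} = f(t).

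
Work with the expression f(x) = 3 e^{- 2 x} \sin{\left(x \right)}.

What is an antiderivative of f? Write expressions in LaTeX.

Differentiate the proposed F(x) back; it has to land on f(x) exactly.
Check: d/dx[- \frac{3 \left(2 \sin{\left(x \right)} + \cos{\left(x \right)}\right) e^{- 2 x}}{5}] = 3 e^{- 2 x} \sin{\left(x \right)} = f(x).

An antiderivative is F(x) = - \frac{3 \left(2 \sin{\left(x \right)} + \cos{\left(x \right)}\right) e^{- 2 x}}{5}.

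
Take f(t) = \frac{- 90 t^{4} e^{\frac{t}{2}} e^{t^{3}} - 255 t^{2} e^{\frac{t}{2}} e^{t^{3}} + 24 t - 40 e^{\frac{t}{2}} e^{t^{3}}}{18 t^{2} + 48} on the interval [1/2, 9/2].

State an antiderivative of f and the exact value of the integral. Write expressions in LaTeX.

Antiderivative: F(t) = - \frac{5 e^{\frac{t}{2}} e^{t^{3}} - 2 \log{\left(\frac{t^{2}}{2} + \frac{4}{3} \right)}}{3}; value = - \frac{5 e^{\frac{747}{8}}}{3} - \frac{2 \log{\left(\frac{35}{24} \right)}}{3} + \frac{2 \log{\left(\frac{275}{24} \right)}}{3} + \frac{5 e^{\frac{3}{8}}}{3}

An antiderivative F(t) passes only if d/dt[F] lands on f(t) exactly.
F(t) = - \frac{5 e^{\frac{t}{2}} e^{t^{3}} - 2 \log{\left(\frac{t^{2}}{2} + \frac{4}{3} \right)}}{3} is an antiderivative of f.
Check: d/dt[- \frac{5 e^{\frac{t}{2}} e^{t^{3}} - 2 \log{\left(\frac{t^{2}}{2} + \frac{4}{3} \right)}}{3}] = \frac{- 90 t^{4} e^{\frac{t}{2}} e^{t^{3}} - 255 t^{2} e^{\frac{t}{2}} e^{t^{3}} + 24 t - 40 e^{\frac{t}{2}} e^{t^{3}}}{18 t^{2} + 48} = f(t).
F(9/2) = - \frac{5 e^{\frac{747}{8}}}{3} + \frac{2 \log{\left(\frac{275}{24} \right)}}{3}; F(1/2) = - \frac{5 e^{\frac{3}{8}}}{3} + \frac{2 \log{\left(\frac{35}{24} \right)}}{3}.
Integral = F(9/2) - F(1/2) = - \frac{5 e^{\frac{747}{8}}}{3} - \frac{2 \log{\left(\frac{35}{24} \right)}}{3} + \frac{2 \log{\left(\frac{275}{24} \right)}}{3} + \frac{5 e^{\frac{3}{8}}}{3}.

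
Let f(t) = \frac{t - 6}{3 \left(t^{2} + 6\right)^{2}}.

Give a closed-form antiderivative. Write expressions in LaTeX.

An antiderivative is F(t) = \frac{- 6 t - \sqrt{6} \left(t^{2} + 6\right) \operatorname{atan}{\left(\frac{\sqrt{6} t}{6} \right)} - 6}{36 \left(t^{2} + 6\right)}.

Since d/dt undoes antidifferentiation here, F'(t) = f(t) is required of F(t).
Check: d/dt[\frac{- 6 t - \sqrt{6} \left(t^{2} + 6\right) \operatorname{atan}{\left(\frac{\sqrt{6} t}{6} \right)} - 6}{36 \left(t^{2} + 6\right)}] = \frac{t - 6}{3 t^{4} + 36 t^{2} + 108}, which equals f(t).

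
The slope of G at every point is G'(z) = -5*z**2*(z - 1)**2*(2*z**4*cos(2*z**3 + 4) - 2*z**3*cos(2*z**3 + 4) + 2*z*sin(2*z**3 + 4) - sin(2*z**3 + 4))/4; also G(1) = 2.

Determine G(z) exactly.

Recognize the product-rule pattern: G'(z) = u'v + uv' with u = -5*(z**2 - z)**3/12, v = sin(2*z**3 + 4), so integration by parts undoes it.
A general antiderivative is -5*(z**2 - z)**3*sin(2*z**3 + 4)/12 + C.
The condition gives C = 2 - (0) = 2.
So G(z) = -(5*z**6*sin(2*z**3 + 4) - 15*z**5*sin(2*z**3 + 4) + 15*z**4*sin(2*z**3 + 4) - 5*z**3*sin(2*z**3 + 4) - 24)/12.
Check: d/dz[-(5*z**6*sin(2*z**3 + 4) - 15*z**5*sin(2*z**3 + 4) + 15*z**4*sin(2*z**3 + 4) - 5*z**3*sin(2*z**3 + 4) - 24)/12] = -5*z**8*cos(2*z**3 + 4)/2 + 15*z**7*cos(2*z**3 + 4)/2 - 15*z**6*cos(2*z**3 + 4)/2 - 5*z**5*sin(2*z**3 + 4)/2 + 5*z**5*cos(2*z**3 + 4)/2 + 25*z**4*sin(2*z**3 + 4)/4 - 5*z**3*sin(2*z**3 + 4) + 5*z**2*sin(2*z**3 + 4)/4, which equals G'(z).

G(z) = -(5*z**6*sin(2*z**3 + 4) - 15*z**5*sin(2*z**3 + 4) + 15*z**4*sin(2*z**3 + 4) - 5*z**3*sin(2*z**3 + 4) - 24)/12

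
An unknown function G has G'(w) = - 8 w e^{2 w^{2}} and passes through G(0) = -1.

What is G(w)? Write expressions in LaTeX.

The substitution u = 2 w^{2} works: G'(w) is exactly (dG/du)*(du/dw) for that inner function.
A general antiderivative is - 2 e^{2 w^{2}} + C.
The condition gives C = -1 - (-2) = 1.
So G(w) = 1 - 2 e^{2 w^{2}}.
Check: d/dw[1 - 2 e^{2 w^{2}}] = - 8 w e^{2 w^{2}} = G'(w).

G(w) = 1 - 2 e^{2 w^{2}}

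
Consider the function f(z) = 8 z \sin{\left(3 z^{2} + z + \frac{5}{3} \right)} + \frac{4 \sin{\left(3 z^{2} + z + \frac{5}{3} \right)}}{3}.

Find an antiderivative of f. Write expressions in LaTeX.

An antiderivative is F(z) = - \frac{4 \cos{\left(3 z^{2} + z + \frac{5}{3} \right)}}{3}.

f matches the chain-rule pattern g'(h)*h' with inner function h(z) = 3 z^{2} + z + \frac{5}{3}; substituting u = h(z) collapses the integral.
Check: d/dz[- \frac{4 \cos{\left(3 z^{2} + z + \frac{5}{3} \right)}}{3}] = 8 z \sin{\left(3 z^{2} + z + \frac{5}{3} \right)} + \frac{4 \sin{\left(3 z^{2} + z + \frac{5}{3} \right)}}{3} = f(z).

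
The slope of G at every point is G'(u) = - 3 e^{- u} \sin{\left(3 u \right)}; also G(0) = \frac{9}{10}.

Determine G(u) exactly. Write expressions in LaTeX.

Any candidate G(u) must reproduce the stated G'(u) exactly.
A general antiderivative is \frac{3 e^{- u} \sin{\left(3 u \right)}}{10} + \frac{9 e^{- u} \cos{\left(3 u \right)}}{10} + C.
The condition gives C = \frac{9}{10} - (\frac{9}{10}) = 0.
So G(u) = \frac{3 e^{- u} \sin{\left(3 u \right)}}{10} + \frac{9 e^{- u} \cos{\left(3 u \right)}}{10}.
Check: d/du[\frac{3 e^{- u} \sin{\left(3 u \right)}}{10} + \frac{9 e^{- u} \cos{\left(3 u \right)}}{10}] = - 3 e^{- u} \sin{\left(3 u \right)} = G'(u).

G(u) = \frac{3 e^{- u} \sin{\left(3 u \right)}}{10} + \frac{9 e^{- u} \cos{\left(3 u \right)}}{10}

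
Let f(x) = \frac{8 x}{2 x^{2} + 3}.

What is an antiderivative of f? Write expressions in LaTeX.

The substitution u = 4 x^{2} + 6 works: f is exactly (dF/du)*(du/dx) for that inner function.
Check: d/dx[2 \log{\left(2 x^{2} + 3 \right)}] = \frac{8 x}{2 x^{2} + 3} = f(x).

An antiderivative is F(x) = 2 \log{\left(2 x^{2} + 3 \right)}.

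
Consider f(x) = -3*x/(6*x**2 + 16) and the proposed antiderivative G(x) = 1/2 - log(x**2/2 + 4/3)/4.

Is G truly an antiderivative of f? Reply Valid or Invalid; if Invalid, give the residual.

d/dx[G] = -3*x/(6*x**2 + 16)
This equals f(x) exactly, so the claim holds.

Valid. The derivative of G reproduces f.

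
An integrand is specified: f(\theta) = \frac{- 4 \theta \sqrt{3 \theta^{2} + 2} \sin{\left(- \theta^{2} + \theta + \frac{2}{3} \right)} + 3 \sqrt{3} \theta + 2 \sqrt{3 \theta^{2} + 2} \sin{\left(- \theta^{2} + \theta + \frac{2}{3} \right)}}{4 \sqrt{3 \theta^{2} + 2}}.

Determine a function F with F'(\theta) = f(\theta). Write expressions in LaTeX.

Any candidate F(\theta) must reproduce f(\theta) exactly when differentiated.
Check: d/d\theta[\frac{\sqrt{3} \sqrt{3 \theta^{2} + 2} - 2 \cos{\left(- \theta^{2} + \theta + \frac{2}{3} \right)}}{4}] = \frac{- 4 \theta \sqrt{3 \theta^{2} + 2} \sin{\left(- \theta^{2} + \theta + \frac{2}{3} \right)} + 3 \sqrt{3} \theta + 2 \sqrt{3 \theta^{2} + 2} \sin{\left(- \theta^{2} + \theta + \frac{2}{3} \right)}}{4 \sqrt{3 \theta^{2} + 2}} = f(\theta).

An antiderivative is F(\theta) = \frac{\sqrt{3} \sqrt{3 \theta^{2} + 2} - 2 \cos{\left(- \theta^{2} + \theta + \frac{2}{3} \right)}}{4}.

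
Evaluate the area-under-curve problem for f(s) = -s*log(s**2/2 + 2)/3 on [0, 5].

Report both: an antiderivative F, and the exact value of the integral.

Whatever form F(s) takes, F'(s) = f(s) is non-negotiable.
F(s) = -s**2*log(s**2/2 + 2)/6 + s**2/6 - 2*log(s**2 + 4)/3 is an antiderivative of f.
Check: d/ds[-s**2*log(s**2/2 + 2)/6 + s**2/6 - 2*log(s**2 + 4)/3] = -s*log(s**2/2 + 2)/3 = f(s).
F(5) = -25*log(29/2)/6 - 2*log(29)/3 + 25/6; F(0) = -2*log(4)/3.
Integral = F(5) - F(0) = -25*log(29/2)/6 - 2*log(29)/3 + 2*log(4)/3 + 25/6.

Antiderivative: F(s) = -s**2*log(s**2/2 + 2)/6 + s**2/6 - 2*log(s**2 + 4)/3; value = -25*log(29/2)/6 - 2*log(29)/3 + 2*log(4)/3 + 25/6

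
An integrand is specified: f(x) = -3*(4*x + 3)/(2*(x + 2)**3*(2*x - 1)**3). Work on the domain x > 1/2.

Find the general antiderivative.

Recognize the product-rule pattern: f = u'v + uv' with u = 3/(2*x - 1)**2, v = (2*x + 4)**(-2), so integration by parts undoes it.
Check: d/dx[3/(4*(x + 2)**2*(2*x - 1)**2)] = (-12*x - 9)/(16*x**6 + 72*x**5 + 60*x**4 - 90*x**3 - 60*x**2 + 72*x - 16), which equals f(x).

F(x) = 3/(4*(x + 2)**2*(2*x - 1)**2) + C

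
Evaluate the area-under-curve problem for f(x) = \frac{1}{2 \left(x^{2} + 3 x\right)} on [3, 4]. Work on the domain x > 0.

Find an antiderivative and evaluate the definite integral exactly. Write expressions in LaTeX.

Factor the denominator (2 x \left(x + 3\right)) and decompose: f = - \frac{1}{6 \left(x + 3\right)} + \frac{1}{6 x}; each piece integrates to a log, atan, or power term.
F(x) = - \frac{- \log{\left(x \right)} + \log{\left(x + 3 \right)}}{6} is an antiderivative of f.
Check: d/dx[- \frac{- \log{\left(x \right)} + \log{\left(x + 3 \right)}}{6}] = \frac{1}{2 x^{2} + 6 x}, which equals f(x).
F(4) = - \frac{\log{\left(7 \right)}}{6} + \frac{\log{\left(4 \right)}}{6}; F(3) = - \frac{\log{\left(6 \right)}}{6} + \frac{\log{\left(3 \right)}}{6}.
Integral = F(4) - F(3) = - \frac{\log{\left(7 \right)}}{6} - \frac{\log{\left(3 \right)}}{6} + \frac{\log{\left(4 \right)}}{6} + \frac{\log{\left(6 \right)}}{6}.

Antiderivative: F(x) = - \frac{- \log{\left(x \right)} + \log{\left(x + 3 \right)}}{6}; value = - \frac{\log{\left(7 \right)}}{6} - \frac{\log{\left(3 \right)}}{6} + \frac{\log{\left(4 \right)}}{6} + \frac{\log{\left(6 \right)}}{6}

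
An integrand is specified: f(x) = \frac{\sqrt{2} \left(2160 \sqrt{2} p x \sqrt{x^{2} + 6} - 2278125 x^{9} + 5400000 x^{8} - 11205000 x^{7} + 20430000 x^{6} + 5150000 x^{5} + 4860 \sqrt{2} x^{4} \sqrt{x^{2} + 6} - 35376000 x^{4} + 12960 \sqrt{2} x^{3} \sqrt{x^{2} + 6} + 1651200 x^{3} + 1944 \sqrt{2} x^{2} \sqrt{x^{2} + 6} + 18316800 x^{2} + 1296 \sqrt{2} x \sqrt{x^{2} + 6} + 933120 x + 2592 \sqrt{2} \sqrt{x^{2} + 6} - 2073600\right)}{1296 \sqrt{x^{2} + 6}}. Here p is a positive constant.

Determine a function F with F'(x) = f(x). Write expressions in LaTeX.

An antiderivative F(x) passes only if d/dx[F] lands on f(x) exactly.
Check: d/dx[- \frac{- 2160 p x^{2} + 253125 \sqrt{2} x^{8} \sqrt{x^{2} + 6} - 675000 \sqrt{2} x^{7} \sqrt{x^{2} + 6} - 135000 \sqrt{2} x^{6} \sqrt{x^{2} + 6} + 1320000 \sqrt{2} x^{5} \sqrt{x^{2} + 6} - 1944 x^{5} - 58000 \sqrt{2} x^{4} \sqrt{x^{2} + 6} - 6480 x^{4} - 1056000 \sqrt{2} x^{3} \sqrt{x^{2} + 6} - 1296 x^{3} - 86400 \sqrt{2} x^{2} \sqrt{x^{2} + 6} - 1296 x^{2} + 345600 \sqrt{2} x \sqrt{x^{2} + 6} - 5184 x + 103680 \sqrt{2} \sqrt{x^{2} + 6} - 3240}{1296}] = \frac{4320 p x \sqrt{x^{2} + 6} - 2278125 \sqrt{2} x^{9} + 5400000 \sqrt{2} x^{8} - 11205000 \sqrt{2} x^{7} + 20430000 \sqrt{2} x^{6} + 5150000 \sqrt{2} x^{5} + 9720 x^{4} \sqrt{x^{2} + 6} - 35376000 \sqrt{2} x^{4} + 25920 x^{3} \sqrt{x^{2} + 6} + 1651200 \sqrt{2} x^{3} + 3888 x^{2} \sqrt{x^{2} + 6} + 18316800 \sqrt{2} x^{2} + 2592 x \sqrt{x^{2} + 6} + 933120 \sqrt{2} x + 5184 \sqrt{x^{2} + 6} - 2073600 \sqrt{2}}{1296 \sqrt{x^{2} + 6}}, which equals f(x).

An antiderivative is F(x) = - \frac{- 2160 p x^{2} + 253125 \sqrt{2} x^{8} \sqrt{x^{2} + 6} - 675000 \sqrt{2} x^{7} \sqrt{x^{2} + 6} - 135000 \sqrt{2} x^{6} \sqrt{x^{2} + 6} + 1320000 \sqrt{2} x^{5} \sqrt{x^{2} + 6} - 1944 x^{5} - 58000 \sqrt{2} x^{4} \sqrt{x^{2} + 6} - 6480 x^{4} - 1056000 \sqrt{2} x^{3} \sqrt{x^{2} + 6} - 1296 x^{3} - 86400 \sqrt{2} x^{2} \sqrt{x^{2} + 6} - 1296 x^{2} + 345600 \sqrt{2} x \sqrt{x^{2} + 6} - 5184 x + 103680 \sqrt{2} \sqrt{x^{2} + 6} - 3240}{1296}.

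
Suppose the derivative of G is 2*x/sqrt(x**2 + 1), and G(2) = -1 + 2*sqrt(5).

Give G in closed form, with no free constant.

The substitution u = x**2 + 1 works: G'(x) is exactly (dG/du)*(du/dx) for that inner function.
A general antiderivative is 2*sqrt(x**2 + 1) + C.
The condition gives C = -1 + 2*sqrt(5) - (2*sqrt(5)) = -1.
So G(x) = 2*sqrt(x**2 + 1) - 1.
Check: d/dx[2*sqrt(x**2 + 1) - 1] = 2*x/sqrt(x**2 + 1) = G'(x).

G(x) = 2*sqrt(x**2 + 1) - 1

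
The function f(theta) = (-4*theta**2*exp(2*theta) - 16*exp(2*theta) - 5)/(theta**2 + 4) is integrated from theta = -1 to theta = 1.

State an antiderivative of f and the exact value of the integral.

Antiderivative: F(theta) = -2*exp(2*theta) - 5*atan(theta/2)/2; value = -2*exp(2) - 5*atan(1/2) + 2*exp(-2)

Any candidate F(theta) must reproduce f(theta) exactly when differentiated.
F(theta) = -2*exp(2*theta) - 5*atan(theta/2)/2 is an antiderivative of f.
Check: d/dtheta[-2*exp(2*theta) - 5*atan(theta/2)/2] = (-4*theta**2*exp(2*theta) - 16*exp(2*theta) - 5)/(theta**2 + 4) = f(theta).
F(1) = -2*exp(2) - 5*atan(1/2)/2; F(-1) = -2*exp(-2) + 5*atan(1/2)/2.
Integral = F(1) - F(-1) = -2*exp(2) - 5*atan(1/2) + 2*exp(-2).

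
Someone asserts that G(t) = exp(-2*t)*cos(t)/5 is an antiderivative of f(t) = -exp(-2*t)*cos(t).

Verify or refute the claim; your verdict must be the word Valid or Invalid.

Invalid: d/dt[G] - f = (-sin(t) + 3*cos(t))*exp(-2*t)/5, which is not 0.

d/dt[G] = (-sin(t) - 2*cos(t))*exp(-2*t)/5
d/dt[G] - f(t) = (-sin(t) + 3*cos(t))*exp(-2*t)/5 != 0.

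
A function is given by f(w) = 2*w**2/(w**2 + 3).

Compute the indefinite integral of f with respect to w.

F(w) = 2*w - 2*sqrt(3)*atan(sqrt(3)*w/3) + C

Any candidate F(w) must reproduce f(w) exactly when differentiated.
Check: d/dw[2*w - 2*sqrt(3)*atan(sqrt(3)*w/3)] = 2*w**2/(w**2 + 3) = f(w).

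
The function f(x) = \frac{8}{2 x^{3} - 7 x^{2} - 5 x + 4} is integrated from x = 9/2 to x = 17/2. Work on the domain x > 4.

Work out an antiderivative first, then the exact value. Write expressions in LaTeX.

The denominator factors as \left(x - 4\right) \left(x + 1\right) \left(2 x - 1\right); partial fractions split f into directly integrable pieces: - \frac{32}{21 \left(2 x - 1\right)} + \frac{8}{15 \left(x + 1\right)} + \frac{8}{35 \left(x - 4\right)}.
F(x) = \frac{8 \log{\left(x - 4 \right)}}{35} - \frac{16 \log{\left(x - \frac{1}{2} \right)}}{21} + \frac{8 \log{\left(x + 1 \right)}}{15} is an antiderivative of f.
Check: d/dx[\frac{8 \log{\left(x - 4 \right)}}{35} - \frac{16 \log{\left(x - \frac{1}{2} \right)}}{21} + \frac{8 \log{\left(x + 1 \right)}}{15}] = \frac{8}{2 x^{3} - 7 x^{2} - 5 x + 4} = f(x).
F(17/2) = - \frac{16 \log{\left(8 \right)}}{21} + \frac{8 \log{\left(\frac{9}{2} \right)}}{35} + \frac{8 \log{\left(\frac{19}{2} \right)}}{15}; F(9/2) = - \frac{16 \log{\left(4 \right)}}{21} - \frac{8 \log{\left(2 \right)}}{35} + \frac{8 \log{\left(\frac{11}{2} \right)}}{15}.
Integral = F(17/2) - F(9/2) = - \frac{16 \log{\left(8 \right)}}{21} - \frac{8 \log{\left(\frac{11}{2} \right)}}{15} + \frac{8 \log{\left(2 \right)}}{35} + \frac{8 \log{\left(\frac{9}{2} \right)}}{35} + \frac{16 \log{\left(4 \right)}}{21} + \frac{8 \log{\left(\frac{19}{2} \right)}}{15}.

Antiderivative: F(x) = \frac{8 \log{\left(x - 4 \right)}}{35} - \frac{16 \log{\left(x - \frac{1}{2} \right)}}{21} + \frac{8 \log{\left(x + 1 \right)}}{15}; value = - \frac{16 \log{\left(8 \right)}}{21} - \frac{8 \log{\left(\frac{11}{2} \right)}}{15} + \frac{8 \log{\left(2 \right)}}{35} + \frac{8 \log{\left(\frac{9}{2} \right)}}{35} + \frac{16 \log{\left(4 \right)}}{21} + \frac{8 \log{\left(\frac{19}{2} \right)}}{15}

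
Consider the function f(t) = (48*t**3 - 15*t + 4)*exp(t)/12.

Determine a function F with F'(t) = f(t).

Recognize the product-rule pattern: f = u'v + uv' with u = 4*t**3 - 12*t**2 + 91*t/4 - 269/12, v = exp(t), so integration by parts undoes it.
Check: d/dt[(48*t**3 - 144*t**2 + 273*t - 269)*exp(t)/12] = 4*t**3*exp(t) - 5*t*exp(t)/4 + exp(t)/3, which equals f(t).

An antiderivative is F(t) = (48*t**3 - 144*t**2 + 273*t - 269)*exp(t)/12.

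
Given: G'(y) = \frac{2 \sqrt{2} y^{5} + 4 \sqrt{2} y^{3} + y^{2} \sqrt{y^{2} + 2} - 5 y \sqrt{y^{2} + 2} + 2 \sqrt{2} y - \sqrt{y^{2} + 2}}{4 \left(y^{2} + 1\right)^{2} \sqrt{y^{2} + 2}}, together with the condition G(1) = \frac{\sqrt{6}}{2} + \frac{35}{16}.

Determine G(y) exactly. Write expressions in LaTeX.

Whatever form G(y) takes, its d/dy must return the stated G'(y).
A general antiderivative is \frac{\frac{5}{4} - \frac{y}{2}}{2 y^{2} + 2} + \sqrt{\frac{y^{2}}{2} + 1} + C.
The condition gives C = \frac{\sqrt{6}}{2} + \frac{35}{16} - (\frac{3}{16} + \frac{\sqrt{6}}{2}) = 2.
So G(y) = - \frac{y}{4 y^{2} + 4} + \sqrt{\frac{y^{2}}{2} + 1} + 2 + \frac{5}{8 y^{2} + 8}.
Check: d/dy[- \frac{y}{4 y^{2} + 4} + \sqrt{\frac{y^{2}}{2} + 1} + 2 + \frac{5}{8 y^{2} + 8}] = \frac{2 \sqrt{2} y^{5} + 4 \sqrt{2} y^{3} + y^{2} \sqrt{y^{2} + 2} - 5 y \sqrt{y^{2} + 2} + 2 \sqrt{2} y - \sqrt{y^{2} + 2}}{4 y^{4} \sqrt{y^{2} + 2} + 8 y^{2} \sqrt{y^{2} + 2} + 4 \sqrt{y^{2} + 2}}, which equals G'(y).

G(y) = - \frac{y}{4 y^{2} + 4} + \sqrt{\frac{y^{2}}{2} + 1} + 2 + \frac{5}{8 y^{2} + 8}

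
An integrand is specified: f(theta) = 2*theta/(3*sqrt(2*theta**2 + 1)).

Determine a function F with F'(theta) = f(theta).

f matches the chain-rule pattern g'(h)*h' with inner function h(theta) = 2*theta**2 + 1; substituting u = h(theta) collapses the integral.
Check: d/dtheta[sqrt(2*theta**2 + 1)/3] = 2*theta/(3*sqrt(2*theta**2 + 1)) = f(theta).

An antiderivative is F(theta) = sqrt(2*theta**2 + 1)/3.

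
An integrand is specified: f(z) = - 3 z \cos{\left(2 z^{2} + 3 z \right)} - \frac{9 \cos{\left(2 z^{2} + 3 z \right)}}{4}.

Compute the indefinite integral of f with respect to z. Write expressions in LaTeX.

F(z) = - \frac{3 \sin{\left(2 z^{2} + 3 z \right)}}{4} + C

The substitution u = 2 z^{2} + 3 z works: f is exactly (dF/du)*(du/dz) for that inner function.
Check: d/dz[- \frac{3 \sin{\left(2 z^{2} + 3 z \right)}}{4}] = - 3 z \cos{\left(2 z^{2} + 3 z \right)} - \frac{9 \cos{\left(2 z^{2} + 3 z \right)}}{4} = f(z).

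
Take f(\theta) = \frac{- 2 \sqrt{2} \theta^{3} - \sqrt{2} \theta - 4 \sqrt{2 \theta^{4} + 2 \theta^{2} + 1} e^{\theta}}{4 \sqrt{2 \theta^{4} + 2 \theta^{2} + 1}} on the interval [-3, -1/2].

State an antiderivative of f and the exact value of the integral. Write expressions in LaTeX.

Antiderivative: F(\theta) = \frac{\sqrt{2} \left(- \sqrt{2 \theta^{4} + 2 \theta^{2} + 1} - 4 \sqrt{2} e^{\theta}\right)}{8}; value = - \frac{1}{e^{\frac{1}{2}}} - \frac{\sqrt{13}}{16} + e^{-3} + \frac{\sqrt{362}}{8}

For F(\theta) to be correct the identity F'(\theta) - f(\theta) = 0 must hold.
F(\theta) = \frac{\sqrt{2} \left(- \sqrt{2 \theta^{4} + 2 \theta^{2} + 1} - 4 \sqrt{2} e^{\theta}\right)}{8} is an antiderivative of f.
Check: d/d\theta[\frac{\sqrt{2} \left(- \sqrt{2 \theta^{4} + 2 \theta^{2} + 1} - 4 \sqrt{2} e^{\theta}\right)}{8}] = \frac{- 2 \sqrt{2} \theta^{3} - \sqrt{2} \theta - 4 \sqrt{2 \theta^{4} + 2 \theta^{2} + 1} e^{\theta}}{4 \sqrt{2 \theta^{4} + 2 \theta^{2} + 1}} = f(\theta).
F(-1/2) = - \frac{1}{e^{\frac{1}{2}}} - \frac{\sqrt{13}}{16}; F(-3) = - \frac{\sqrt{362}}{8} - e^{-3}.
Integral = F(-1/2) - F(-3) = - \frac{1}{e^{\frac{1}{2}}} - \frac{\sqrt{13}}{16} + e^{-3} + \frac{\sqrt{362}}{8}.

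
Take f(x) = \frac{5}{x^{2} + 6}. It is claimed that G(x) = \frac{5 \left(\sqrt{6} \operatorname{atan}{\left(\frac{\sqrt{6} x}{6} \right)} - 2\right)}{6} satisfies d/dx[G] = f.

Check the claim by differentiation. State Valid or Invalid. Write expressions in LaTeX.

d/dx[G] = \frac{5}{x^{2} + 6}
This equals f(x) exactly, so the claim holds.

Valid. The derivative of G reproduces f.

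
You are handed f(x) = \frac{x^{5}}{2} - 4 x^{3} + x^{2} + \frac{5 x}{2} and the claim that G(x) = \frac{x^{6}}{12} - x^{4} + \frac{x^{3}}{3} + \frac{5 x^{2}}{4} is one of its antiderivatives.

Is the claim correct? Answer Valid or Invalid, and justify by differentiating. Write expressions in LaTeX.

Valid. The derivative of G reproduces f.

d/dx[G] = \frac{x^{5}}{2} - 4 x^{3} + x^{2} + \frac{5 x}{2}
This equals f(x) exactly, so the claim holds.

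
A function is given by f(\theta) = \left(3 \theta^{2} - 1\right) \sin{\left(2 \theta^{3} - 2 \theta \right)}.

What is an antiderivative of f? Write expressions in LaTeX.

The substitution u = 2 \theta^{3} - 2 \theta works: f is exactly (dF/du)*(du/d\theta) for that inner function.
Check: d/d\theta[- \frac{\cos{\left(2 \theta^{3} - 2 \theta \right)}}{2}] = 3 \theta^{2} \sin{\left(2 \theta^{3} - 2 \theta \right)} - \sin{\left(2 \theta^{3} - 2 \theta \right)}, which equals f(\theta).

An antiderivative is F(\theta) = - \frac{\cos{\left(2 \theta^{3} - 2 \theta \right)}}{2}.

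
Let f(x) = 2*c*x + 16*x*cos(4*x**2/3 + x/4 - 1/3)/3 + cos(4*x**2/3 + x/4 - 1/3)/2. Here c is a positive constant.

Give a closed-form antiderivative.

An antiderivative is F(x) = c*x**2 + 2*sin(4*x**2/3 + x/4 - 1/3).

The integrand splits into summands that can be handled one at a time.
Check: d/dx[c*x**2 + 2*sin(4*x**2/3 + x/4 - 1/3)] = 2*c*x + 16*x*cos(4*x**2/3 + x/4 - 1/3)/3 + cos(4*x**2/3 + x/4 - 1/3)/2 = f(x).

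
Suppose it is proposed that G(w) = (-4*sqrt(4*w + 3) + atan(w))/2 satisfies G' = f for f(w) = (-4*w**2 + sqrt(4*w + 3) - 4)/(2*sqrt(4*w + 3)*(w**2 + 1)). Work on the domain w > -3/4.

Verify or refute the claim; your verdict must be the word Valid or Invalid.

Invalid: d/dw[G] - f = -2/sqrt(4*w + 3), which is not 0.

d/dw[G] = (-8*w**2 + sqrt(4*w + 3) - 8)/(2*w**2*sqrt(4*w + 3) + 2*sqrt(4*w + 3))
d/dw[G] - f(w) = -2/sqrt(4*w + 3) != 0.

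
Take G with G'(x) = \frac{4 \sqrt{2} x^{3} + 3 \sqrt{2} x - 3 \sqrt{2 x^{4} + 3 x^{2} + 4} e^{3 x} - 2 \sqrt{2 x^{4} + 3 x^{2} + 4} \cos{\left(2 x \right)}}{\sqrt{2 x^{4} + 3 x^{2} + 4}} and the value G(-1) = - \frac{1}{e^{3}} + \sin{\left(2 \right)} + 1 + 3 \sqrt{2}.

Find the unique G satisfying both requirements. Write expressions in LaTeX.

A candidate passes only if d/dx[G] lands on the given G'(x) exactly.
A general antiderivative is 2 \sqrt{x^{4} + \frac{3 x^{2}}{2} + 2} - e^{3 x} - \sin{\left(2 x \right)} + C.
The condition gives C = - \frac{1}{e^{3}} + \sin{\left(2 \right)} + 1 + 3 \sqrt{2} - (- \frac{1}{e^{3}} + \sin{\left(2 \right)} + 3 \sqrt{2}) = 1.
So G(x) = 2 \sqrt{x^{4} + \frac{3 x^{2}}{2} + 2} - e^{3 x} - \sin{\left(2 x \right)} + 1.
Check: d/dx[2 \sqrt{x^{4} + \frac{3 x^{2}}{2} + 2} - e^{3 x} - \sin{\left(2 x \right)} + 1] = \frac{4 \sqrt{2} x^{3} + 3 \sqrt{2} x - 3 \sqrt{2 x^{4} + 3 x^{2} + 4} e^{3 x} - 2 \sqrt{2 x^{4} + 3 x^{2} + 4} \cos{\left(2 x \right)}}{\sqrt{2 x^{4} + 3 x^{2} + 4}} = G'(x).

G(x) = 2 \sqrt{x^{4} + \frac{3 x^{2}}{2} + 2} - e^{3 x} - \sin{\left(2 x \right)} + 1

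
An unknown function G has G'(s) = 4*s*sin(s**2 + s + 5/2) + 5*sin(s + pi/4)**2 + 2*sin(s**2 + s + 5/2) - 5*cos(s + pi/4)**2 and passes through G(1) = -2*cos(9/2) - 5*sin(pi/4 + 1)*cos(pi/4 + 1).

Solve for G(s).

The integrand splits into summands that can be handled one at a time.
A general antiderivative is -5*sin(s + pi/4)*cos(s + pi/4) - 2*cos(s**2 + s + 5/2) + C.
The condition gives C = -2*cos(9/2) - 5*sin(pi/4 + 1)*cos(pi/4 + 1) - (-2*cos(9/2) - 5*sin(pi/4 + 1)*cos(pi/4 + 1)) = 0.
So G(s) = -5*sin(s + pi/4)*cos(s + pi/4) - 2*cos(s**2 + s + 5/2).
Check: d/ds[-5*sin(s + pi/4)*cos(s + pi/4) - 2*cos(s**2 + s + 5/2)] = 4*s*sin(s**2 + s + 5/2) + 5*sin(s + pi/4)**2 + 2*sin(s**2 + s + 5/2) - 5*cos(s + pi/4)**2 = G'(s).

G(s) = -5*sin(s + pi/4)*cos(s + pi/4) - 2*cos(s**2 + s + 5/2)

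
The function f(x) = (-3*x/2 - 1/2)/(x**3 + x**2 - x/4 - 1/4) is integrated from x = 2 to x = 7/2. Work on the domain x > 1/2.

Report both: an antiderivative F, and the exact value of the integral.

Antiderivative: F(x) = -5*log(x - 1/2)/6 - log(x + 1/2)/2 + 4*log(x + 1)/3; value = -13*log(3)/6 - log(4)/2 + 5*log(3/2)/6 + log(5/2)/2 + 4*log(9/2)/3

The denominator factors as (x + 1)*(2*x - 1)*(2*x + 1); partial fractions split f into directly integrable pieces: -1/(2*x + 1) - 5/(3*(2*x - 1)) + 4/(3*(x + 1)).
F(x) = -5*log(x - 1/2)/6 - log(x + 1/2)/2 + 4*log(x + 1)/3 is an antiderivative of f.
Check: d/dx[-5*log(x - 1/2)/6 - log(x + 1/2)/2 + 4*log(x + 1)/3] = (-6*x - 2)/(4*x**3 + 4*x**2 - x - 1), which equals f(x).
F(7/2) = -5*log(3)/6 - log(4)/2 + 4*log(9/2)/3; F(2) = -log(5/2)/2 - 5*log(3/2)/6 + 4*log(3)/3.
Integral = F(7/2) - F(2) = -13*log(3)/6 - log(4)/2 + 5*log(3/2)/6 + log(5/2)/2 + 4*log(9/2)/3.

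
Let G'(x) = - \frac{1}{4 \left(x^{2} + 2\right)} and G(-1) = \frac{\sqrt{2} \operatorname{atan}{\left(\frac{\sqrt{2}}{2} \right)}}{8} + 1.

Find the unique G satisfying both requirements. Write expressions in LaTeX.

A candidate passes only if d/dx[G] lands on the given G'(x) exactly.
A general antiderivative is - \frac{\sqrt{2} \operatorname{atan}{\left(\frac{\sqrt{2} x}{2} \right)}}{8} + C.
The condition gives C = \frac{\sqrt{2} \operatorname{atan}{\left(\frac{\sqrt{2}}{2} \right)}}{8} + 1 - (\frac{\sqrt{2} \operatorname{atan}{\left(\frac{\sqrt{2}}{2} \right)}}{8}) = 1.
So G(x) = - \frac{\sqrt{2} \operatorname{atan}{\left(\frac{\sqrt{2} x}{2} \right)}}{8} + 1.
Check: d/dx[- \frac{\sqrt{2} \operatorname{atan}{\left(\frac{\sqrt{2} x}{2} \right)}}{8} + 1] = - \frac{1}{4 x^{2} + 8}, which equals G'(x).

G(x) = - \frac{\sqrt{2} \operatorname{atan}{\left(\frac{\sqrt{2} x}{2} \right)}}{8} + 1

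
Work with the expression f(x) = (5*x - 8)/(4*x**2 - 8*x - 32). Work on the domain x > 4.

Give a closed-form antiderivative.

Factor the denominator (4*(x - 4)*(x + 2)) and decompose: f = 3/(4*(x + 2)) + 1/(2*(x - 4)); each piece integrates to a log, atan, or power term.
Check: d/dx[(2*log(x - 4) + 3*log(x + 2))/4] = (5*x - 8)/(4*x**2 - 8*x - 32) = f(x).

An antiderivative is F(x) = (2*log(x - 4) + 3*log(x + 2))/4.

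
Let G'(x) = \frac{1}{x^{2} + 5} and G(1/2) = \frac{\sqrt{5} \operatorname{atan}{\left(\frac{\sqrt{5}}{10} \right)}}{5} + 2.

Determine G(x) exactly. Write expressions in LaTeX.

G(x) = \frac{\sqrt{5} \operatorname{atan}{\left(\frac{\sqrt{5} x}{5} \right)} + 10}{5}

A candidate passes only if d/dx[G] lands on the given G'(x) exactly.
A general antiderivative is \frac{\sqrt{5} \operatorname{atan}{\left(\frac{\sqrt{5} x}{5} \right)}}{5} + C.
The condition gives C = \frac{\sqrt{5} \operatorname{atan}{\left(\frac{\sqrt{5}}{10} \right)}}{5} + 2 - (\frac{\sqrt{5} \operatorname{atan}{\left(\frac{\sqrt{5}}{10} \right)}}{5}) = 2.
So G(x) = \frac{\sqrt{5} \operatorname{atan}{\left(\frac{\sqrt{5} x}{5} \right)} + 10}{5}.
Check: d/dx[\frac{\sqrt{5} \operatorname{atan}{\left(\frac{\sqrt{5} x}{5} \right)} + 10}{5}] = \frac{1}{x^{2} + 5} = G'(x).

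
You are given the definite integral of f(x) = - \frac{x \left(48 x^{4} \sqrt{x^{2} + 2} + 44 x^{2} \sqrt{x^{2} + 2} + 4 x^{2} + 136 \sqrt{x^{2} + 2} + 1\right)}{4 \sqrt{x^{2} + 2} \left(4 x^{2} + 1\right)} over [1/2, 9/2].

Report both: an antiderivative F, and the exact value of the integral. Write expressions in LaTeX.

Check any antiderivative F(x) by computing F'(x) and comparing it with f(x).
F(x) = - \frac{3 x^{4}}{4} - x^{2} - \frac{\sqrt{x^{2} + 2}}{4} - 4 \log{\left(4 x^{2} + 1 \right)} is an antiderivative of f.
Check: d/dx[- \frac{3 x^{4}}{4} - x^{2} - \frac{\sqrt{x^{2} + 2}}{4} - 4 \log{\left(4 x^{2} + 1 \right)}] = \frac{- 48 x^{5} \sqrt{x^{2} + 2} - 44 x^{3} \sqrt{x^{2} + 2} - 4 x^{3} - 136 x \sqrt{x^{2} + 2} - x}{16 x^{2} \sqrt{x^{2} + 2} + 4 \sqrt{x^{2} + 2}}, which equals f(x).
F(9/2) = - \frac{20979}{64} - 4 \log{\left(82 \right)} - \frac{\sqrt{89}}{8}; F(1/2) = - 4 \log{\left(2 \right)} - \frac{43}{64}.
Integral = F(9/2) - F(1/2) = - \frac{2617}{8} - 4 \log{\left(82 \right)} - \frac{\sqrt{89}}{8} + 4 \log{\left(2 \right)}.

Antiderivative: F(x) = - \frac{3 x^{4}}{4} - x^{2} - \frac{\sqrt{x^{2} + 2}}{4} - 4 \log{\left(4 x^{2} + 1 \right)}; value = - \frac{2617}{8} - 4 \log{\left(82 \right)} - \frac{\sqrt{89}}{8} + 4 \log{\left(2 \right)}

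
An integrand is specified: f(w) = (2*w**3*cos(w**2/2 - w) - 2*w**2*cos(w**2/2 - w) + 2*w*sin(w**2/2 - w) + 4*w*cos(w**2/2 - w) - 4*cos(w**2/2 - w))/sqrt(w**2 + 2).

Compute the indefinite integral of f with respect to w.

f has the shape u'v + uv' for u = 2*sqrt(w**2 + 2) and v = sin(w**2/2 - w) — it is the derivative of the product u*v.
Check: d/dw[2*sqrt(w**2 + 2)*sin(w**2/2 - w)] = (2*w**3*cos(w**2/2 - w) - 2*w**2*cos(w**2/2 - w) + 2*w*sin(w**2/2 - w) + 4*w*cos(w**2/2 - w) - 4*cos(w**2/2 - w))/sqrt(w**2 + 2) = f(w).

F(w) = 2*sqrt(w**2 + 2)*sin(w**2/2 - w) + C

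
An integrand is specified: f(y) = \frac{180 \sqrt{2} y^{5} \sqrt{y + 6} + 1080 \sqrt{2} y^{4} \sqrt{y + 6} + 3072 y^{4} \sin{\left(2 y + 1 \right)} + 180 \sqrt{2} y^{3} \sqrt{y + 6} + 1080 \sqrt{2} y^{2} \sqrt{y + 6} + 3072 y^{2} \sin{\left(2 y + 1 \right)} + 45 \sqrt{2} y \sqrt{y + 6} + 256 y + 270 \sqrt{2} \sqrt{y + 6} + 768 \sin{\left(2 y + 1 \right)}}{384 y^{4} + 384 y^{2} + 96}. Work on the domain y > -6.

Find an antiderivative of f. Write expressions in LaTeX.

Since d/dy undoes antidifferentiation here, F'(y) = f(y) is required of F(y).
Check: d/dy[\frac{3 y^{2} \sqrt{\frac{y}{2} + 3}}{8} + \frac{9 y \sqrt{\frac{y}{2} + 3}}{2} + \frac{27 \sqrt{\frac{y}{2} + 3}}{2} - 4 \cos{\left(2 y + 1 \right)} - \frac{2}{6 y^{2} + 3}] = \frac{180 y^{6} + 2160 y^{5} + 1536 \sqrt{2} y^{4} \sqrt{y + 6} \sin{\left(2 y + 1 \right)} + 6660 y^{4} + 2160 y^{3} + 1536 \sqrt{2} y^{2} \sqrt{y + 6} \sin{\left(2 y + 1 \right)} + 6525 y^{2} + 128 \sqrt{2} y \sqrt{y + 6} + 540 y + 384 \sqrt{2} \sqrt{y + 6} \sin{\left(2 y + 1 \right)} + 1620}{192 \sqrt{2} y^{4} \sqrt{y + 6} + 192 \sqrt{2} y^{2} \sqrt{y + 6} + 48 \sqrt{2} \sqrt{y + 6}}, which equals f(y).

An antiderivative is F(y) = \frac{3 y^{2} \sqrt{\frac{y}{2} + 3}}{8} + \frac{9 y \sqrt{\frac{y}{2} + 3}}{2} + \frac{27 \sqrt{\frac{y}{2} + 3}}{2} - 4 \cos{\left(2 y + 1 \right)} - \frac{2}{6 y^{2} + 3}.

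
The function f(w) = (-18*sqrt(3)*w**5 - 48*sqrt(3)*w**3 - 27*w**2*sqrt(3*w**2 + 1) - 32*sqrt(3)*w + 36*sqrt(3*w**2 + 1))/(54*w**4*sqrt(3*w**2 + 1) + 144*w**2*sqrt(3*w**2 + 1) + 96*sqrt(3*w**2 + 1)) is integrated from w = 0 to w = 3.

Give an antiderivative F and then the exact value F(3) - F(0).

A candidate is checked by its d/dw: the result must match f(w).
F(w) = (-6*w**2*sqrt(3*w**2 + 1) + 9*sqrt(3)*w - 8*sqrt(3*w**2 + 1))/(18*sqrt(3)*w**2 + 24*sqrt(3)) is an antiderivative of f.
Check: d/dw[(-6*w**2*sqrt(3*w**2 + 1) + 9*sqrt(3)*w - 8*sqrt(3*w**2 + 1))/(18*sqrt(3)*w**2 + 24*sqrt(3))] = (-18*sqrt(3)*w**5 - 48*sqrt(3)*w**3 - 27*w**2*sqrt(3*w**2 + 1) - 32*sqrt(3)*w + 36*sqrt(3*w**2 + 1))/(54*w**4*sqrt(3*w**2 + 1) + 144*w**2*sqrt(3*w**2 + 1) + 96*sqrt(3*w**2 + 1)) = f(w).
F(3) = 9/62 - 2*sqrt(21)/9; F(0) = -sqrt(3)/9.
Integral = F(3) - F(0) = -2*sqrt(21)/9 + 9/62 + sqrt(3)/9.

Antiderivative: F(w) = (-6*w**2*sqrt(3*w**2 + 1) + 9*sqrt(3)*w - 8*sqrt(3*w**2 + 1))/(18*sqrt(3)*w**2 + 24*sqrt(3)); value = -2*sqrt(21)/9 + 9/62 + sqrt(3)/9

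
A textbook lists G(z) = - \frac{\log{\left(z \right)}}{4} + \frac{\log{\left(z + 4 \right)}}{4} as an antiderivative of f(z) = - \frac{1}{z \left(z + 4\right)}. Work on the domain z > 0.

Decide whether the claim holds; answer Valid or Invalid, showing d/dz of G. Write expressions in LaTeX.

d/dz[G] = - \frac{1}{z^{2} + 4 z}
This equals f(z) exactly, so the claim holds.

Valid - the claim checks out under differentiation.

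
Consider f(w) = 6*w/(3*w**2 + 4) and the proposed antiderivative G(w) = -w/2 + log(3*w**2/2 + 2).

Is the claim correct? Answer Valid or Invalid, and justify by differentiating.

d/dw[G] = (-3*w**2 + 12*w - 4)/(6*w**2 + 8)
d/dw[G] - f(w) = -1/2 != 0.

Invalid: d/dw[G] - f = -1/2, which is not 0.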